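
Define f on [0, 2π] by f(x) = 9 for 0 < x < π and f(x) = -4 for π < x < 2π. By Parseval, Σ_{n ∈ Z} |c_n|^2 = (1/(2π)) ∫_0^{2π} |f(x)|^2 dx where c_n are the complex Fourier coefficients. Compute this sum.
Σ |c_n|^2 = 97/2

Parseval equates the L^2 energy of f (normalised by 1/(2π)) with the ℓ^2 sum of its Fourier coefficients: (1/(2π)) ∫_0^{2π} |f|^2 = Σ |c_n|^2.
Compute the left side: (1/(2π)) [∫_0^π 9^2 dx + ∫_π^{2π} (-4)^2 dx] = (1/(2π)) · (81π + 16π) = (81 + 16)/2 = 97/2.
So Σ_{n ∈ Z} |c_n|^2 = 97/2.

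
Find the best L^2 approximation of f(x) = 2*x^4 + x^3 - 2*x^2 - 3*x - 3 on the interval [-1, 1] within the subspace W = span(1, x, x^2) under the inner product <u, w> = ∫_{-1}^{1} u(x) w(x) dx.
g(x) = -2*x^2/7 - 12*x/5 - 111/35

The best approximation g ∈ W is the orthogonal projection of f onto W. Writing g = a_0 + a_1 x + a_2 x^2, the coefficients solve the normal equations G · a = b where
  G_{ij} = <φ_i, φ_j> and b_i = <f, φ_i>, with φ_0 = 1, φ_1 = x, φ_2 = x^2.
G =
  [2, 0, 2/3]
  [0, 2/3, 0]
  [2/3, 0, 2/5],
b = (-98/15, -8/5, -78/35).
Solving gives a_0 = -111/35, a_1 = -12/5, a_2 = -2/7, so
  g(x) = -2*x^2/7 - 12*x/5 - 111/35.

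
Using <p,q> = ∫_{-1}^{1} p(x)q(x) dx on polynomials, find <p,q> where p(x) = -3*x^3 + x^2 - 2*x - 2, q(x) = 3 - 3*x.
<p,q> = -12/5

Expand the product: p(x)·q(x) = 9*x^4 - 12*x^3 + 9*x^2 - 6.
∫_{-1}^{1} of each monomial x^k gives [2/(k+1) if k even, 0 if k odd]. Integrating term-by-term (or equivalently evaluating the antiderivative F(x) = 9*x^5/5 - 3*x^4 + 3*x^3 - 6*x at the endpoints):
  F(1) − F(−1) = -21/5 − (-9/5) = -12/5.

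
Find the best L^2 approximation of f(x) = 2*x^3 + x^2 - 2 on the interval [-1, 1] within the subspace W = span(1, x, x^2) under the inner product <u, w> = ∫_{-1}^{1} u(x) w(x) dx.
g(x) = x^2 + 6*x/5 - 2

The best approximation g ∈ W is the orthogonal projection of f onto W. Writing g = a_0 + a_1 x + a_2 x^2, the coefficients solve the normal equations G · a = b where
  G_{ij} = <φ_i, φ_j> and b_i = <f, φ_i>, with φ_0 = 1, φ_1 = x, φ_2 = x^2.
G =
  [2, 0, 2/3]
  [0, 2/3, 0]
  [2/3, 0, 2/5],
b = (-10/3, 4/5, -14/15).
Solving gives a_0 = -2, a_1 = 6/5, a_2 = 1, so
  g(x) = x^2 + 6*x/5 - 2.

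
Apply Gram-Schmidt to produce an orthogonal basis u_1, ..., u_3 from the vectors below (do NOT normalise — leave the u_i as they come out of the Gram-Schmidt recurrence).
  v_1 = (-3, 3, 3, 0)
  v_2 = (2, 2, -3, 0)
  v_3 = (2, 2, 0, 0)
Orthogonal basis:
  u_1 = (-3, 3, 3, 0)
  u_2 = (1, 3, -2, 0)
  u_3 = (10/7, 2/7, 8/7, 0)

Apply the Gram-Schmidt recurrence
  u_1 = v_1
  u_i = v_i − Σ_{j<i} ((v_i · u_j) / (u_j · u_j)) · u_j.

Step by step this gives:
  u_1 = (-3, 3, 3, 0)
  u_2 = (1, 3, -2, 0)
  u_3 = (10/7, 2/7, 8/7, 0)

Orthogonality check:
  u_2 · u_1 = 0 (should be 0)
  u_3 · u_1 = 0 (should be 0)
  u_3 · u_2 = 0 (should be 0)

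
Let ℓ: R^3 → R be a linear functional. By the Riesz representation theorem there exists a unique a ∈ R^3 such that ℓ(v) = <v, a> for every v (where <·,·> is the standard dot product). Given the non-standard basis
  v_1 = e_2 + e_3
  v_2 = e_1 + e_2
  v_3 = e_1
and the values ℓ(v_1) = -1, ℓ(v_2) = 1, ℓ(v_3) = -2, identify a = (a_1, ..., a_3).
a = (-2, 3, -4)

Write a = (a_1, ..., a_3) in the standard basis. For each basis vector v_i, ℓ(v_i) = <v_i, a> is a linear equation in the a_j's. Collect the n equations into a matrix system V a = ℓ, where row i of V is v_i (expressed in the standard basis). Since V is invertible (lower-triangular with 1s on the diagonal, up to permutation), solve by back-substitution:
  V =
[[0, 1, 1],
 [1, 1, 0],
 [1, 0, 0]]
  V a = (-1, 1, -2)
Solving gives a = (-2, 3, -4).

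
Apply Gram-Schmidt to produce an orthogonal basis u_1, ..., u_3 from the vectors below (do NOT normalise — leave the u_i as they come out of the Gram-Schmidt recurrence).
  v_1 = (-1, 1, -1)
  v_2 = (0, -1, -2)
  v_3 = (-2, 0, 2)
Orthogonal basis:
  u_1 = (-1, 1, -1)
  u_2 = (1/3, -4/3, -5/3)
  u_3 = (-12/7, -8/7, 4/7)

Apply the Gram-Schmidt recurrence
  u_1 = v_1
  u_i = v_i − Σ_{j<i} ((v_i · u_j) / (u_j · u_j)) · u_j.

Step by step this gives:
  u_1 = (-1, 1, -1)
  u_2 = (1/3, -4/3, -5/3)
  u_3 = (-12/7, -8/7, 4/7)

Orthogonality check:
  u_2 · u_1 = 0 (should be 0)
  u_3 · u_1 = 0 (should be 0)
  u_3 · u_2 = 0 (should be 0)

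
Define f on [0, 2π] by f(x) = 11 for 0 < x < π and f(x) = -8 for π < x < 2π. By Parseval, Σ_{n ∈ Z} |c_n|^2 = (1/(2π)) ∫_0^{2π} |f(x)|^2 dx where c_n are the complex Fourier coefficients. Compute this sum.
Σ |c_n|^2 = 185/2

Parseval equates the L^2 energy of f (normalised by 1/(2π)) with the ℓ^2 sum of its Fourier coefficients: (1/(2π)) ∫_0^{2π} |f|^2 = Σ |c_n|^2.
Compute the left side: (1/(2π)) [∫_0^π 11^2 dx + ∫_π^{2π} (-8)^2 dx] = (1/(2π)) · (121π + 64π) = (121 + 64)/2 = 185/2.
So Σ_{n ∈ Z} |c_n|^2 = 185/2.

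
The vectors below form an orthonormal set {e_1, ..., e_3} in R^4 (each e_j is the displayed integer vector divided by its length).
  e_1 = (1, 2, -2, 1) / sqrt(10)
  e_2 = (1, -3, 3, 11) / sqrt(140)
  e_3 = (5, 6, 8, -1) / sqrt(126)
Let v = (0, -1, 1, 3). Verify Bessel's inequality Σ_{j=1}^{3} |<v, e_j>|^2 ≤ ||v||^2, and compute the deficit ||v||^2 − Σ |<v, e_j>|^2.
Σ |<v, e_j>|^2 = 395/36; ||v||^2 = 11; deficit = 1/36

Write each e_j = u_j / sqrt(<u_j, u_j>) where u_j is the displayed integer vector. Then <v, e_j> = <v, u_j> / sqrt(<u_j, u_j>), so |<v, e_j>|^2 = <v, u_j>^2 / <u_j, u_j>.
Coefficients: <v, e_1> = -1/sqrt(10), <v, e_2> = 39/sqrt(140), <v, e_3> = -1/sqrt(126).
Square and sum: Σ |<v, e_j>|^2 = 395/36.
Compute ||v||^2 = v·v = 11.
Deficit = 11 − 395/36 = 1/36 ≥ 0, confirming Bessel's inequality. (The deficit equals ||v − Σ <v,e_j> e_j||^2, the squared distance from v to span{e_j}.)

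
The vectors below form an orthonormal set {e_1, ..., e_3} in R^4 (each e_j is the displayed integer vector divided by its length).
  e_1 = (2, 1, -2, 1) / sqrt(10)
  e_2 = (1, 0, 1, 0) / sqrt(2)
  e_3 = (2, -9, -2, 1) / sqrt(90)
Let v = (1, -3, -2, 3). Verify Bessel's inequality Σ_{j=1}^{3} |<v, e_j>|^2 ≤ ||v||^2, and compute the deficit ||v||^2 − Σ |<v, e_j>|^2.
Σ |<v, e_j>|^2 = 37/2; ||v||^2 = 23; deficit = 9/2

Write each e_j = u_j / sqrt(<u_j, u_j>) where u_j is the displayed integer vector. Then <v, e_j> = <v, u_j> / sqrt(<u_j, u_j>), so |<v, e_j>|^2 = <v, u_j>^2 / <u_j, u_j>.
Coefficients: <v, e_1> = 6/sqrt(10), <v, e_2> = -1/sqrt(2), <v, e_3> = 36/sqrt(90).
Square and sum: Σ |<v, e_j>|^2 = 37/2.
Compute ||v||^2 = v·v = 23.
Deficit = 23 − 37/2 = 9/2 ≥ 0, confirming Bessel's inequality. (The deficit equals ||v − Σ <v,e_j> e_j||^2, the squared distance from v to span{e_j}.)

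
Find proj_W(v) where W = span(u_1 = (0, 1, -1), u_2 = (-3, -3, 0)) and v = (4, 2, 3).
proj_W(v) = (13/3, 5/3, 8/3)

Set up U = [u_1 | ... | u_2] ∈ R^(3×2). The projector onto W = col(U) is P = U (U^T U)^(-1) U^T.
Compute U^T U =
  [2, -3]
  [-3, 18],
and U^T v = (-1, -18).
Solve U^T U · c = U^T v for the coefficients: c = (-8/3, -13/9). The projection is proj_W(v) = U c.
Check: (v - proj_W(v)) · u_1 = 0  (should be 0).
Check: (v - proj_W(v)) · u_2 = 0  (should be 0).
Result: proj_W(v) = (13/3, 5/3, 8/3).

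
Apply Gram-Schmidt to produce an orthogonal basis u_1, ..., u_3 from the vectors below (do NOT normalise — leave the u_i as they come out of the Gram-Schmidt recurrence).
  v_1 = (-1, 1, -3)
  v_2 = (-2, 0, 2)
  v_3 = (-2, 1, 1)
Orthogonal basis:
  u_1 = (-1, 1, -3)
  u_2 = (-26/11, 4/11, 10/11)
  u_3 = (1/6, 2/3, 1/6)

Apply the Gram-Schmidt recurrence
  u_1 = v_1
  u_i = v_i − Σ_{j<i} ((v_i · u_j) / (u_j · u_j)) · u_j.

Step by step this gives:
  u_1 = (-1, 1, -3)
  u_2 = (-26/11, 4/11, 10/11)
  u_3 = (1/6, 2/3, 1/6)

Orthogonality check:
  u_2 · u_1 = 0 (should be 0)
  u_3 · u_1 = 0 (should be 0)
  u_3 · u_2 = 0 (should be 0)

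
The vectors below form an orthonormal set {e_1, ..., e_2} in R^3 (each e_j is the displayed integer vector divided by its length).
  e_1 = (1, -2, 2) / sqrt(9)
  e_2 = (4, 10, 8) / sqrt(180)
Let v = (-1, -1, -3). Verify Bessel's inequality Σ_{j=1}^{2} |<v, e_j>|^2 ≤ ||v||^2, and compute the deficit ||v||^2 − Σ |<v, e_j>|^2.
Σ |<v, e_j>|^2 = 54/5; ||v||^2 = 11; deficit = 1/5

Write each e_j = u_j / sqrt(<u_j, u_j>) where u_j is the displayed integer vector. Then <v, e_j> = <v, u_j> / sqrt(<u_j, u_j>), so |<v, e_j>|^2 = <v, u_j>^2 / <u_j, u_j>.
Coefficients: <v, e_1> = -5/sqrt(9), <v, e_2> = -38/sqrt(180).
Square and sum: Σ |<v, e_j>|^2 = 54/5.
Compute ||v||^2 = v·v = 11.
Deficit = 11 − 54/5 = 1/5 ≥ 0, confirming Bessel's inequality. (The deficit equals ||v − Σ <v,e_j> e_j||^2, the squared distance from v to span{e_j}.)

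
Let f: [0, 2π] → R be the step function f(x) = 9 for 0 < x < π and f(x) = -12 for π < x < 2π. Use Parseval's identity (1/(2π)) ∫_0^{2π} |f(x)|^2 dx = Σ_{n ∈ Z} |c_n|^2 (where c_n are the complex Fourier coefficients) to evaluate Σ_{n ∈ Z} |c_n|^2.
Σ |c_n|^2 = 225/2

Parseval equates the L^2 energy of f (normalised by 1/(2π)) with the ℓ^2 sum of its Fourier coefficients: (1/(2π)) ∫_0^{2π} |f|^2 = Σ |c_n|^2.
Compute the left side: (1/(2π)) [∫_0^π 9^2 dx + ∫_π^{2π} (-12)^2 dx] = (1/(2π)) · (81π + 144π) = (81 + 144)/2 = 225/2.
So Σ_{n ∈ Z} |c_n|^2 = 225/2.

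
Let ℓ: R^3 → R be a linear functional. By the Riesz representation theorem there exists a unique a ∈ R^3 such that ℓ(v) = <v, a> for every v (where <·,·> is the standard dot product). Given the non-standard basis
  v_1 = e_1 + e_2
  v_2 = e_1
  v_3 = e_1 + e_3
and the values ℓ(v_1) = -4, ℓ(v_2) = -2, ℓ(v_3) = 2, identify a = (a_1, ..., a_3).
a = (-2, -2, 4)

Write a = (a_1, ..., a_3) in the standard basis. For each basis vector v_i, ℓ(v_i) = <v_i, a> is a linear equation in the a_j's. Collect the n equations into a matrix system V a = ℓ, where row i of V is v_i (expressed in the standard basis). Since V is invertible (lower-triangular with 1s on the diagonal, up to permutation), solve by back-substitution:
  V =
[[1, 1, 0],
 [1, 0, 0],
 [1, 0, 1]]
  V a = (-4, -2, 2)
Solving gives a = (-2, -2, 4).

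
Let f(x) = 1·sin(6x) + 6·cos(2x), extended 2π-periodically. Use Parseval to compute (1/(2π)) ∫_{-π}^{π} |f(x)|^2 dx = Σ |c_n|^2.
Σ |c_n|^2 = 37/2

Expand |f|^2 and use orthogonality of {sin(nx), cos(mx)} on [-π, π]:
  ∫_{-π}^{π} sin(nx)^2 dx = π, ∫ cos(mx)^2 dx = π, and cross terms integrate to 0.
So ∫_{-π}^{π} f(x)^2 dx = 1^2 · π + 6^2 · π = (1 + 36)π.
Divide by 2π: (1 + 36)/2 = 37/2.
By Parseval, this equals Σ |c_n|^2.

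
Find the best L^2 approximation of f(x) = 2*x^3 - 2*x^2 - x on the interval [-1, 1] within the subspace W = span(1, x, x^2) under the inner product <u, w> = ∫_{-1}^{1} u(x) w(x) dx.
g(x) = -2*x^2 + x/5

The best approximation g ∈ W is the orthogonal projection of f onto W. Writing g = a_0 + a_1 x + a_2 x^2, the coefficients solve the normal equations G · a = b where
  G_{ij} = <φ_i, φ_j> and b_i = <f, φ_i>, with φ_0 = 1, φ_1 = x, φ_2 = x^2.
G =
  [2, 0, 2/3]
  [0, 2/3, 0]
  [2/3, 0, 2/5],
b = (-4/3, 2/15, -4/5).
Solving gives a_0 = 0, a_1 = 1/5, a_2 = -2, so
  g(x) = -2*x^2 + x/5.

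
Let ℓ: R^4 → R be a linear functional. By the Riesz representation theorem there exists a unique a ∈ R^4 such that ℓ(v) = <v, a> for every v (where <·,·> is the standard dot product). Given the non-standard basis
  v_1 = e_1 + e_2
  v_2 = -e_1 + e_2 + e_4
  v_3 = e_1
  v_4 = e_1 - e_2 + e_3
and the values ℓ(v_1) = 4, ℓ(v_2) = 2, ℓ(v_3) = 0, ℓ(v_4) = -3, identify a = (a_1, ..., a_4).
a = (0, 4, 1, -2)

Write a = (a_1, ..., a_4) in the standard basis. For each basis vector v_i, ℓ(v_i) = <v_i, a> is a linear equation in the a_j's. Collect the n equations into a matrix system V a = ℓ, where row i of V is v_i (expressed in the standard basis). Since V is invertible (lower-triangular with 1s on the diagonal, up to permutation), solve by back-substitution:
  V =
[[1, 1, 0, 0],
 [-1, 1, 0, 1],
 [1, 0, 0, 0],
 [1, -1, 1, 0]]
  V a = (4, 2, 0, -3)
Solving gives a = (0, 4, 1, -2).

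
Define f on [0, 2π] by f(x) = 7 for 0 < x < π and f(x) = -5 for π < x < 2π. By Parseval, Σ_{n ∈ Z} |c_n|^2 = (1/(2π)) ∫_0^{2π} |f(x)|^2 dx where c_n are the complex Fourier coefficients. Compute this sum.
Σ |c_n|^2 = 37

Parseval equates the L^2 energy of f (normalised by 1/(2π)) with the ℓ^2 sum of its Fourier coefficients: (1/(2π)) ∫_0^{2π} |f|^2 = Σ |c_n|^2.
Compute the left side: (1/(2π)) [∫_0^π 7^2 dx + ∫_π^{2π} (-5)^2 dx] = (1/(2π)) · (49π + 25π) = (49 + 25)/2 = 37.
So Σ_{n ∈ Z} |c_n|^2 = 37.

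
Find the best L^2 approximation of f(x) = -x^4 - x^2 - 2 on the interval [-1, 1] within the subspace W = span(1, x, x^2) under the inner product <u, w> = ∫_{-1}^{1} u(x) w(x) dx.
g(x) = -13*x^2/7 - 67/35

The best approximation g ∈ W is the orthogonal projection of f onto W. Writing g = a_0 + a_1 x + a_2 x^2, the coefficients solve the normal equations G · a = b where
  G_{ij} = <φ_i, φ_j> and b_i = <f, φ_i>, with φ_0 = 1, φ_1 = x, φ_2 = x^2.
G =
  [2, 0, 2/3]
  [0, 2/3, 0]
  [2/3, 0, 2/5],
b = (-76/15, 0, -212/105).
Solving gives a_0 = -67/35, a_1 = 0, a_2 = -13/7, so
  g(x) = -13*x^2/7 - 67/35.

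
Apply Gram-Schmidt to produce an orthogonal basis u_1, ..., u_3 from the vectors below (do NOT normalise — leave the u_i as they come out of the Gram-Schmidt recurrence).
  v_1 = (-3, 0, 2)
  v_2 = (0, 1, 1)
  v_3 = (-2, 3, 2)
Orthogonal basis:
  u_1 = (-3, 0, 2)
  u_2 = (6/13, 1, 9/13)
  u_3 = (-7/11, 21/22, -21/22)

Apply the Gram-Schmidt recurrence
  u_1 = v_1
  u_i = v_i − Σ_{j<i} ((v_i · u_j) / (u_j · u_j)) · u_j.

Step by step this gives:
  u_1 = (-3, 0, 2)
  u_2 = (6/13, 1, 9/13)
  u_3 = (-7/11, 21/22, -21/22)

Orthogonality check:
  u_2 · u_1 = 0 (should be 0)
  u_3 · u_1 = 0 (should be 0)
  u_3 · u_2 = 0 (should be 0)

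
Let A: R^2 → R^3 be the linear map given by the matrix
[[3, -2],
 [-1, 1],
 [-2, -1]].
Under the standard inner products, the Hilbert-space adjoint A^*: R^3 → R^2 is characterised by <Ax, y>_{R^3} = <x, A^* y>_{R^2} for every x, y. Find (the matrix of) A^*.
A^* = A^T =
[[3, -1, -2],
 [-2, 1, -1]]

For real matrices with standard dot products, the defining identity <Ax, y> = <x, A^* y> gives (Ax)^T y = x^T (A^*) y, i.e. x^T A^T y = x^T (A^*) y. Since this holds for all x, y, we must have A^* = A^T. Therefore
A^* =
[[3, -1, -2],
 [-2, 1, -1]].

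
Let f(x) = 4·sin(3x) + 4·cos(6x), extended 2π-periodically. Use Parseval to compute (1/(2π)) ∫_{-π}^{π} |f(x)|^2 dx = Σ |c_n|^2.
Σ |c_n|^2 = 16

Expand |f|^2 and use orthogonality of {sin(nx), cos(mx)} on [-π, π]:
  ∫_{-π}^{π} sin(nx)^2 dx = π, ∫ cos(mx)^2 dx = π, and cross terms integrate to 0.
So ∫_{-π}^{π} f(x)^2 dx = 4^2 · π + 4^2 · π = (16 + 16)π.
Divide by 2π: (16 + 16)/2 = 16.
By Parseval, this equals Σ |c_n|^2.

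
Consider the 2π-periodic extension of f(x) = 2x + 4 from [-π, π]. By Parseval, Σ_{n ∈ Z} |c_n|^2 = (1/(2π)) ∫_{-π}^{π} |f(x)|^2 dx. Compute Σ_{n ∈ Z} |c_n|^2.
Σ |c_n|^2 = 4π^2/3 + 16

Expand and integrate term by term over [-π, π]:
  ∫ (2x)^2 dx = 4·(2π^3/3); ∫ 2·2·(4)·x dx = 0 (odd integrand); ∫ 4^2 dx = 16·2π.
So (1/(2π)) ∫_{-π}^{π} (2x + 4)^2 dx = 4π^2/3 + 16 = 4π^2/3 + 16.
Parseval ⇒ Σ |c_n|^2 = 4π^2/3 + 16.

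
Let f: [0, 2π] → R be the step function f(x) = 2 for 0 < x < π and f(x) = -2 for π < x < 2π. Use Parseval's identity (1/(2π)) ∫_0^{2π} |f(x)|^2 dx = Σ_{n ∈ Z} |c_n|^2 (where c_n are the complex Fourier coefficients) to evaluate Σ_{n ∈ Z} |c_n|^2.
Σ |c_n|^2 = 4

Parseval equates the L^2 energy of f (normalised by 1/(2π)) with the ℓ^2 sum of its Fourier coefficients: (1/(2π)) ∫_0^{2π} |f|^2 = Σ |c_n|^2.
Compute the left side: (1/(2π)) [∫_0^π 2^2 dx + ∫_π^{2π} (-2)^2 dx] = (1/(2π)) · (4π + 4π) = (4 + 4)/2 = 4.
So Σ_{n ∈ Z} |c_n|^2 = 4.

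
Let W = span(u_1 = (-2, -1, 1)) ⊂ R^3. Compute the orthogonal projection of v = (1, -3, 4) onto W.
proj_W(v) = (-5/3, -5/6, 5/6)

Set up U = [u_1 | ... | u_1] ∈ R^(3×1). The projector onto W = col(U) is P = U (U^T U)^(-1) U^T.
Compute U^T U =
  [6],
and U^T v = (5).
Solve U^T U · c = U^T v for the coefficients: c = (5/6). The projection is proj_W(v) = U c.
Check: (v - proj_W(v)) · u_1 = 0  (should be 0).
Result: proj_W(v) = (-5/3, -5/6, 5/6).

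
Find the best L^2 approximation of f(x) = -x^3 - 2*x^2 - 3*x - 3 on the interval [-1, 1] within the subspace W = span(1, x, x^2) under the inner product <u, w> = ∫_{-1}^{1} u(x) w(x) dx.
g(x) = -2*x^2 - 18*x/5 - 3

The best approximation g ∈ W is the orthogonal projection of f onto W. Writing g = a_0 + a_1 x + a_2 x^2, the coefficients solve the normal equations G · a = b where
  G_{ij} = <φ_i, φ_j> and b_i = <f, φ_i>, with φ_0 = 1, φ_1 = x, φ_2 = x^2.
G =
  [2, 0, 2/3]
  [0, 2/3, 0]
  [2/3, 0, 2/5],
b = (-22/3, -12/5, -14/5).
Solving gives a_0 = -3, a_1 = -18/5, a_2 = -2, so
  g(x) = -2*x^2 - 18*x/5 - 3.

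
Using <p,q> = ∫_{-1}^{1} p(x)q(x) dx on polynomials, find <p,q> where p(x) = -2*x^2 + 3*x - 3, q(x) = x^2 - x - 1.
<p,q> = 38/15

Expand the product: p(x)·q(x) = -2*x^4 + 5*x^3 - 4*x^2 + 3.
∫_{-1}^{1} of each monomial x^k gives [2/(k+1) if k even, 0 if k odd]. Integrating term-by-term (or equivalently evaluating the antiderivative F(x) = -2*x^5/5 + 5*x^4/4 - 4*x^3/3 + 3*x at the endpoints):
  F(1) − F(−1) = 151/60 − (-1/60) = 38/15.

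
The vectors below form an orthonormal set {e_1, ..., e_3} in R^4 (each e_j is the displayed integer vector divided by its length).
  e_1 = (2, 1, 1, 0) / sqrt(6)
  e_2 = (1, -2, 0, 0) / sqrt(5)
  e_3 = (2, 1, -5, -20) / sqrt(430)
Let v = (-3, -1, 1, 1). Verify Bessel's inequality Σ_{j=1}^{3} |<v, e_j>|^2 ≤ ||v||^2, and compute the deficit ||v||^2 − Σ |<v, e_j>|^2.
Σ |<v, e_j>|^2 = 369/43; ||v||^2 = 12; deficit = 147/43

Write each e_j = u_j / sqrt(<u_j, u_j>) where u_j is the displayed integer vector. Then <v, e_j> = <v, u_j> / sqrt(<u_j, u_j>), so |<v, e_j>|^2 = <v, u_j>^2 / <u_j, u_j>.
Coefficients: <v, e_1> = -6/sqrt(6), <v, e_2> = -1/sqrt(5), <v, e_3> = -32/sqrt(430).
Square and sum: Σ |<v, e_j>|^2 = 369/43.
Compute ||v||^2 = v·v = 12.
Deficit = 12 − 369/43 = 147/43 ≥ 0, confirming Bessel's inequality. (The deficit equals ||v − Σ <v,e_j> e_j||^2, the squared distance from v to span{e_j}.)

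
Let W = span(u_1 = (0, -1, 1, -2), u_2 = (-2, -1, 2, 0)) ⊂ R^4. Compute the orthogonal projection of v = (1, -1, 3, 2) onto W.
proj_W(v) = (-4/3, -1/3, 1, 2/3)

Set up U = [u_1 | ... | u_2] ∈ R^(4×2). The projector onto W = col(U) is P = U (U^T U)^(-1) U^T.
Compute U^T U =
  [6, 3]
  [3, 9],
and U^T v = (0, 5).
Solve U^T U · c = U^T v for the coefficients: c = (-1/3, 2/3). The projection is proj_W(v) = U c.
Check: (v - proj_W(v)) · u_1 = 0  (should be 0).
Check: (v - proj_W(v)) · u_2 = 0  (should be 0).
Result: proj_W(v) = (-4/3, -1/3, 1, 2/3).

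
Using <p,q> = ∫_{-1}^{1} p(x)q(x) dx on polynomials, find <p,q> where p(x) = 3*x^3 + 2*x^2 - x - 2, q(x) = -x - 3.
<p,q> = 112/15

Expand the product: p(x)·q(x) = -3*x^4 - 11*x^3 - 5*x^2 + 5*x + 6.
∫_{-1}^{1} of each monomial x^k gives [2/(k+1) if k even, 0 if k odd]. Integrating term-by-term (or equivalently evaluating the antiderivative F(x) = -3*x^5/5 - 11*x^4/4 - 5*x^3/3 + 5*x^2/2 + 6*x at the endpoints):
  F(1) − F(−1) = 209/60 − (-239/60) = 112/15.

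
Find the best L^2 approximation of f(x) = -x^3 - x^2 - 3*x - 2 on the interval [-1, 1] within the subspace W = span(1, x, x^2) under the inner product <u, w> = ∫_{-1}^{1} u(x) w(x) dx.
g(x) = -x^2 - 18*x/5 - 2

The best approximation g ∈ W is the orthogonal projection of f onto W. Writing g = a_0 + a_1 x + a_2 x^2, the coefficients solve the normal equations G · a = b where
  G_{ij} = <φ_i, φ_j> and b_i = <f, φ_i>, with φ_0 = 1, φ_1 = x, φ_2 = x^2.
G =
  [2, 0, 2/3]
  [0, 2/3, 0]
  [2/3, 0, 2/5],
b = (-14/3, -12/5, -26/15).
Solving gives a_0 = -2, a_1 = -18/5, a_2 = -1, so
  g(x) = -x^2 - 18*x/5 - 2.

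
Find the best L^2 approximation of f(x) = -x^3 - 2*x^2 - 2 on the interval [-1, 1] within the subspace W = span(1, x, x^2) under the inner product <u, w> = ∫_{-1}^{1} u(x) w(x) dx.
g(x) = -2*x^2 - 3*x/5 - 2

The best approximation g ∈ W is the orthogonal projection of f onto W. Writing g = a_0 + a_1 x + a_2 x^2, the coefficients solve the normal equations G · a = b where
  G_{ij} = <φ_i, φ_j> and b_i = <f, φ_i>, with φ_0 = 1, φ_1 = x, φ_2 = x^2.
G =
  [2, 0, 2/3]
  [0, 2/3, 0]
  [2/3, 0, 2/5],
b = (-16/3, -2/5, -32/15).
Solving gives a_0 = -2, a_1 = -3/5, a_2 = -2, so
  g(x) = -2*x^2 - 3*x/5 - 2.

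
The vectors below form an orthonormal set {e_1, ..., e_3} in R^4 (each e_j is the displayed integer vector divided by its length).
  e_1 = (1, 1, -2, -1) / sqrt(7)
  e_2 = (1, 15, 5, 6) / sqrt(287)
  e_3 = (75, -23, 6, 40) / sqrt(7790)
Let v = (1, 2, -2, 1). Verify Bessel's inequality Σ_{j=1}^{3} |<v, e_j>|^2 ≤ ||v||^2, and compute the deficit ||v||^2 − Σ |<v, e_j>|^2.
Σ |<v, e_j>|^2 = 81/10; ||v||^2 = 10; deficit = 19/10

Write each e_j = u_j / sqrt(<u_j, u_j>) where u_j is the displayed integer vector. Then <v, e_j> = <v, u_j> / sqrt(<u_j, u_j>), so |<v, e_j>|^2 = <v, u_j>^2 / <u_j, u_j>.
Coefficients: <v, e_1> = 6/sqrt(7), <v, e_2> = 27/sqrt(287), <v, e_3> = 57/sqrt(7790).
Square and sum: Σ |<v, e_j>|^2 = 81/10.
Compute ||v||^2 = v·v = 10.
Deficit = 10 − 81/10 = 19/10 ≥ 0, confirming Bessel's inequality. (The deficit equals ||v − Σ <v,e_j> e_j||^2, the squared distance from v to span{e_j}.)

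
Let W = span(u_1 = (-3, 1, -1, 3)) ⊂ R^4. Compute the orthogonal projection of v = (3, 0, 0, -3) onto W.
proj_W(v) = (27/10, -9/10, 9/10, -27/10)

Set up U = [u_1 | ... | u_1] ∈ R^(4×1). The projector onto W = col(U) is P = U (U^T U)^(-1) U^T.
Compute U^T U =
  [20],
and U^T v = (-18).
Solve U^T U · c = U^T v for the coefficients: c = (-9/10). The projection is proj_W(v) = U c.
Check: (v - proj_W(v)) · u_1 = 0  (should be 0).
Result: proj_W(v) = (27/10, -9/10, 9/10, -27/10).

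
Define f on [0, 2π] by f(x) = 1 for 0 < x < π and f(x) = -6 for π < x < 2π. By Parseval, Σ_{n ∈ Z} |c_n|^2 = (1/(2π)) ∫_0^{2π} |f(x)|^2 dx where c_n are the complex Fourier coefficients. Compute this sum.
Σ |c_n|^2 = 37/2

Parseval equates the L^2 energy of f (normalised by 1/(2π)) with the ℓ^2 sum of its Fourier coefficients: (1/(2π)) ∫_0^{2π} |f|^2 = Σ |c_n|^2.
Compute the left side: (1/(2π)) [∫_0^π 1^2 dx + ∫_π^{2π} (-6)^2 dx] = (1/(2π)) · (1π + 36π) = (1 + 36)/2 = 37/2.
So Σ_{n ∈ Z} |c_n|^2 = 37/2.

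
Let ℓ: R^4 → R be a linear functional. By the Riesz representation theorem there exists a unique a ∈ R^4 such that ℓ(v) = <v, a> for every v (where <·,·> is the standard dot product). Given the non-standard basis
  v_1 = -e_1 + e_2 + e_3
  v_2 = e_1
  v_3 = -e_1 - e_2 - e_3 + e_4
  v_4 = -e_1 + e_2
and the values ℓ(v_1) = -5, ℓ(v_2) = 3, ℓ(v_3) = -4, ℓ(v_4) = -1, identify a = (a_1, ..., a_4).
a = (3, 2, -4, -3)

Write a = (a_1, ..., a_4) in the standard basis. For each basis vector v_i, ℓ(v_i) = <v_i, a> is a linear equation in the a_j's. Collect the n equations into a matrix system V a = ℓ, where row i of V is v_i (expressed in the standard basis). Since V is invertible (lower-triangular with 1s on the diagonal, up to permutation), solve by back-substitution:
  V =
[[-1, 1, 1, 0],
 [1, 0, 0, 0],
 [-1, -1, -1, 1],
 [-1, 1, 0, 0]]
  V a = (-5, 3, -4, -1)
Solving gives a = (3, 2, -4, -3).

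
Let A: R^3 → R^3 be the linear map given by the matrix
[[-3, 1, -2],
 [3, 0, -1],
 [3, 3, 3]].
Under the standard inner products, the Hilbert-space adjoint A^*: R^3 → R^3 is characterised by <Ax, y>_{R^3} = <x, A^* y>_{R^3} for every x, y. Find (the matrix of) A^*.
A^* = A^T =
[[-3, 3, 3],
 [1, 0, 3],
 [-2, -1, 3]]

For real matrices with standard dot products, the defining identity <Ax, y> = <x, A^* y> gives (Ax)^T y = x^T (A^*) y, i.e. x^T A^T y = x^T (A^*) y. Since this holds for all x, y, we must have A^* = A^T. Therefore
A^* =
[[-3, 3, 3],
 [1, 0, 3],
 [-2, -1, 3]].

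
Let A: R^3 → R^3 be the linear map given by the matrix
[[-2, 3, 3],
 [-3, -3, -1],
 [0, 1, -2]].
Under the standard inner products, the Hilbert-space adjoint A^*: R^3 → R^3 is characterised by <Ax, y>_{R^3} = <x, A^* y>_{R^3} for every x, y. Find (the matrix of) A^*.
A^* = A^T =
[[-2, -3, 0],
 [3, -3, 1],
 [3, -1, -2]]

For real matrices with standard dot products, the defining identity <Ax, y> = <x, A^* y> gives (Ax)^T y = x^T (A^*) y, i.e. x^T A^T y = x^T (A^*) y. Since this holds for all x, y, we must have A^* = A^T. Therefore
A^* =
[[-2, -3, 0],
 [3, -3, 1],
 [3, -1, -2]].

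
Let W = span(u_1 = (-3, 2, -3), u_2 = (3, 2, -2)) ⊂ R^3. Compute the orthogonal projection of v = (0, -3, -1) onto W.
proj_W(v) = (-114/373, -264/373, 311/373)

Set up U = [u_1 | ... | u_2] ∈ R^(3×2). The projector onto W = col(U) is P = U (U^T U)^(-1) U^T.
Compute U^T U =
  [22, 1]
  [1, 17],
and U^T v = (-3, -4).
Solve U^T U · c = U^T v for the coefficients: c = (-47/373, -85/373). The projection is proj_W(v) = U c.
Check: (v - proj_W(v)) · u_1 = 0  (should be 0).
Check: (v - proj_W(v)) · u_2 = 0  (should be 0).
Result: proj_W(v) = (-114/373, -264/373, 311/373).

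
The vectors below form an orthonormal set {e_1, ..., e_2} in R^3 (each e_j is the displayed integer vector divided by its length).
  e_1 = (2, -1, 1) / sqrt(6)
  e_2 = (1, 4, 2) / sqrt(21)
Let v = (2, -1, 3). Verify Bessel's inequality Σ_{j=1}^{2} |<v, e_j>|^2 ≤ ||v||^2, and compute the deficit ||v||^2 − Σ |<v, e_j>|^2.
Σ |<v, e_j>|^2 = 80/7; ||v||^2 = 14; deficit = 18/7

Write each e_j = u_j / sqrt(<u_j, u_j>) where u_j is the displayed integer vector. Then <v, e_j> = <v, u_j> / sqrt(<u_j, u_j>), so |<v, e_j>|^2 = <v, u_j>^2 / <u_j, u_j>.
Coefficients: <v, e_1> = 8/sqrt(6), <v, e_2> = 4/sqrt(21).
Square and sum: Σ |<v, e_j>|^2 = 80/7.
Compute ||v||^2 = v·v = 14.
Deficit = 14 − 80/7 = 18/7 ≥ 0, confirming Bessel's inequality. (The deficit equals ||v − Σ <v,e_j> e_j||^2, the squared distance from v to span{e_j}.)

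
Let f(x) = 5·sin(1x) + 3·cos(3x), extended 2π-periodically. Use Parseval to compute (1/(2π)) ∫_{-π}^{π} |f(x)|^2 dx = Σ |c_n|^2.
Σ |c_n|^2 = 17

Expand |f|^2 and use orthogonality of {sin(nx), cos(mx)} on [-π, π]:
  ∫_{-π}^{π} sin(nx)^2 dx = π, ∫ cos(mx)^2 dx = π, and cross terms integrate to 0.
So ∫_{-π}^{π} f(x)^2 dx = 5^2 · π + 3^2 · π = (25 + 9)π.
Divide by 2π: (25 + 9)/2 = 17.
By Parseval, this equals Σ |c_n|^2.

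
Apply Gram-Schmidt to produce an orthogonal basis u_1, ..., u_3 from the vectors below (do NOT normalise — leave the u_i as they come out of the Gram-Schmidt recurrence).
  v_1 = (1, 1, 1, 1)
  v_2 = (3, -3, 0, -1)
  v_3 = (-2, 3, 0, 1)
Orthogonal basis:
  u_1 = (1, 1, 1, 1)
  u_2 = (13/4, -11/4, 1/4, -3/4)
  u_3 = (14/75, 17/75, -22/75, -3/25)

Apply the Gram-Schmidt recurrence
  u_1 = v_1
  u_i = v_i − Σ_{j<i} ((v_i · u_j) / (u_j · u_j)) · u_j.

Step by step this gives:
  u_1 = (1, 1, 1, 1)
  u_2 = (13/4, -11/4, 1/4, -3/4)
  u_3 = (14/75, 17/75, -22/75, -3/25)

Orthogonality check:
  u_2 · u_1 = 0 (should be 0)
  u_3 · u_1 = 0 (should be 0)
  u_3 · u_2 = 0 (should be 0)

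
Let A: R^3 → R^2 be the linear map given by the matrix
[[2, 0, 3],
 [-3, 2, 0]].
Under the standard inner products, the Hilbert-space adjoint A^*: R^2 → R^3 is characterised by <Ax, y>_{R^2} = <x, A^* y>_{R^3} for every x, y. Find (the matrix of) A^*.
A^* = A^T =
[[2, -3],
 [0, 2],
 [3, 0]]

For real matrices with standard dot products, the defining identity <Ax, y> = <x, A^* y> gives (Ax)^T y = x^T (A^*) y, i.e. x^T A^T y = x^T (A^*) y. Since this holds for all x, y, we must have A^* = A^T. Therefore
A^* =
[[2, -3],
 [0, 2],
 [3, 0]].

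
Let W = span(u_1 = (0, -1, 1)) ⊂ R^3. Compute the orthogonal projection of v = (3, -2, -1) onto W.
proj_W(v) = (0, -1/2, 1/2)

Set up U = [u_1 | ... | u_1] ∈ R^(3×1). The projector onto W = col(U) is P = U (U^T U)^(-1) U^T.
Compute U^T U =
  [2],
and U^T v = (1).
Solve U^T U · c = U^T v for the coefficients: c = (1/2). The projection is proj_W(v) = U c.
Check: (v - proj_W(v)) · u_1 = 0  (should be 0).
Result: proj_W(v) = (0, -1/2, 1/2).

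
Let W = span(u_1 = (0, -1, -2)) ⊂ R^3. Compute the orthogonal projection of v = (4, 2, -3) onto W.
proj_W(v) = (0, -4/5, -8/5)

Set up U = [u_1 | ... | u_1] ∈ R^(3×1). The projector onto W = col(U) is P = U (U^T U)^(-1) U^T.
Compute U^T U =
  [5],
and U^T v = (4).
Solve U^T U · c = U^T v for the coefficients: c = (4/5). The projection is proj_W(v) = U c.
Check: (v - proj_W(v)) · u_1 = 0  (should be 0).
Result: proj_W(v) = (0, -4/5, -8/5).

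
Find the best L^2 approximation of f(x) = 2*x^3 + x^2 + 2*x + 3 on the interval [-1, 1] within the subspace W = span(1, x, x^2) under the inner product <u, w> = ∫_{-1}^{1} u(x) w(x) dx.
g(x) = x^2 + 16*x/5 + 3

The best approximation g ∈ W is the orthogonal projection of f onto W. Writing g = a_0 + a_1 x + a_2 x^2, the coefficients solve the normal equations G · a = b where
  G_{ij} = <φ_i, φ_j> and b_i = <f, φ_i>, with φ_0 = 1, φ_1 = x, φ_2 = x^2.
G =
  [2, 0, 2/3]
  [0, 2/3, 0]
  [2/3, 0, 2/5],
b = (20/3, 32/15, 12/5).
Solving gives a_0 = 3, a_1 = 16/5, a_2 = 1, so
  g(x) = x^2 + 16*x/5 + 3.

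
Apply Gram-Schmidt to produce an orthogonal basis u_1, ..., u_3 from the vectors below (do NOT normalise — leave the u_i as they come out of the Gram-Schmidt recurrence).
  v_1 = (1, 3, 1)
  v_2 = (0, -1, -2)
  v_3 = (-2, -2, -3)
Orthogonal basis:
  u_1 = (1, 3, 1)
  u_2 = (5/11, 4/11, -17/11)
  u_3 = (-3/2, 3/5, -3/10)

Apply the Gram-Schmidt recurrence
  u_1 = v_1
  u_i = v_i − Σ_{j<i} ((v_i · u_j) / (u_j · u_j)) · u_j.

Step by step this gives:
  u_1 = (1, 3, 1)
  u_2 = (5/11, 4/11, -17/11)
  u_3 = (-3/2, 3/5, -3/10)

Orthogonality check:
  u_2 · u_1 = 0 (should be 0)
  u_3 · u_1 = 0 (should be 0)
  u_3 · u_2 = 0 (should be 0)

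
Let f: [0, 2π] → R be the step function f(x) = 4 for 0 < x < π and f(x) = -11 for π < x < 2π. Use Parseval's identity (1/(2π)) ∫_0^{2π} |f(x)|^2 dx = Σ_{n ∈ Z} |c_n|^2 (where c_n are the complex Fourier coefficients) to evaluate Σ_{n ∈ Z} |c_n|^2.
Σ |c_n|^2 = 137/2

Parseval equates the L^2 energy of f (normalised by 1/(2π)) with the ℓ^2 sum of its Fourier coefficients: (1/(2π)) ∫_0^{2π} |f|^2 = Σ |c_n|^2.
Compute the left side: (1/(2π)) [∫_0^π 4^2 dx + ∫_π^{2π} (-11)^2 dx] = (1/(2π)) · (16π + 121π) = (16 + 121)/2 = 137/2.
So Σ_{n ∈ Z} |c_n|^2 = 137/2.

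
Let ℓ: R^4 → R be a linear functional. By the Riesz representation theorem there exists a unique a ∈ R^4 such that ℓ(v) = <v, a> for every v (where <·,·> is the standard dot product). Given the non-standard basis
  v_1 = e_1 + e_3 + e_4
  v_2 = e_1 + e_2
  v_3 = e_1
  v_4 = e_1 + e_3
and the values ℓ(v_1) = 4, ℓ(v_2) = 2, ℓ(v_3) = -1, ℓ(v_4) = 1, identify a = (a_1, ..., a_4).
a = (-1, 3, 2, 3)

Write a = (a_1, ..., a_4) in the standard basis. For each basis vector v_i, ℓ(v_i) = <v_i, a> is a linear equation in the a_j's. Collect the n equations into a matrix system V a = ℓ, where row i of V is v_i (expressed in the standard basis). Since V is invertible (lower-triangular with 1s on the diagonal, up to permutation), solve by back-substitution:
  V =
[[1, 0, 1, 1],
 [1, 1, 0, 0],
 [1, 0, 0, 0],
 [1, 0, 1, 0]]
  V a = (4, 2, -1, 1)
Solving gives a = (-1, 3, 2, 3).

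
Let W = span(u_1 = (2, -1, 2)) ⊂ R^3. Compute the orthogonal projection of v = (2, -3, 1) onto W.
proj_W(v) = (2, -1, 2)

Set up U = [u_1 | ... | u_1] ∈ R^(3×1). The projector onto W = col(U) is P = U (U^T U)^(-1) U^T.
Compute U^T U =
  [9],
and U^T v = (9).
Solve U^T U · c = U^T v for the coefficients: c = (1). The projection is proj_W(v) = U c.
Check: (v - proj_W(v)) · u_1 = 0  (should be 0).
Result: proj_W(v) = (2, -1, 2).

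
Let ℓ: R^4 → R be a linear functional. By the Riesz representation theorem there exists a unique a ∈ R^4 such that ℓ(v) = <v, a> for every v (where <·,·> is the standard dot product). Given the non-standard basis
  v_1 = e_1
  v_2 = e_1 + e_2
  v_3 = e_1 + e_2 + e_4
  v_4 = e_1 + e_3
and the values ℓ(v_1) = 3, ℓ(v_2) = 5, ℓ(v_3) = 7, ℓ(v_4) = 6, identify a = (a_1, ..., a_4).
a = (3, 2, 3, 2)

Write a = (a_1, ..., a_4) in the standard basis. For each basis vector v_i, ℓ(v_i) = <v_i, a> is a linear equation in the a_j's. Collect the n equations into a matrix system V a = ℓ, where row i of V is v_i (expressed in the standard basis). Since V is invertible (lower-triangular with 1s on the diagonal, up to permutation), solve by back-substitution:
  V =
[[1, 0, 0, 0],
 [1, 1, 0, 0],
 [1, 1, 0, 1],
 [1, 0, 1, 0]]
  V a = (3, 5, 7, 6)
Solving gives a = (3, 2, 3, 2).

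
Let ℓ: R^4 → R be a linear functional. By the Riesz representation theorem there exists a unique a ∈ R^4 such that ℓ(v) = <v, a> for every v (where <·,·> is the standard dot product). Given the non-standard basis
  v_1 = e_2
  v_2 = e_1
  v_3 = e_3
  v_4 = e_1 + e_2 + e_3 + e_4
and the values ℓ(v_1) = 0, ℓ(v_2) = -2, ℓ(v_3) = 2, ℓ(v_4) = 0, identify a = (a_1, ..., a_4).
a = (-2, 0, 2, 0)

Write a = (a_1, ..., a_4) in the standard basis. For each basis vector v_i, ℓ(v_i) = <v_i, a> is a linear equation in the a_j's. Collect the n equations into a matrix system V a = ℓ, where row i of V is v_i (expressed in the standard basis). Since V is invertible (lower-triangular with 1s on the diagonal, up to permutation), solve by back-substitution:
  V =
[[0, 1, 0, 0],
 [1, 0, 0, 0],
 [0, 0, 1, 0],
 [1, 1, 1, 1]]
  V a = (0, -2, 2, 0)
Solving gives a = (-2, 0, 2, 0).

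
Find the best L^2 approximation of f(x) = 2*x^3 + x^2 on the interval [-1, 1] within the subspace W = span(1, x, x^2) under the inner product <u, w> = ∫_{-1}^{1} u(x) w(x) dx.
g(x) = x^2 + 6*x/5

The best approximation g ∈ W is the orthogonal projection of f onto W. Writing g = a_0 + a_1 x + a_2 x^2, the coefficients solve the normal equations G · a = b where
  G_{ij} = <φ_i, φ_j> and b_i = <f, φ_i>, with φ_0 = 1, φ_1 = x, φ_2 = x^2.
G =
  [2, 0, 2/3]
  [0, 2/3, 0]
  [2/3, 0, 2/5],
b = (2/3, 4/5, 2/5).
Solving gives a_0 = 0, a_1 = 6/5, a_2 = 1, so
  g(x) = x^2 + 6*x/5.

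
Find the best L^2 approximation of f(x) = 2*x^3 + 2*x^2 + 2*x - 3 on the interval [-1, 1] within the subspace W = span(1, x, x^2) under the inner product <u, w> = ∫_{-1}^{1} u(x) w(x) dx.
g(x) = 2*x^2 + 16*x/5 - 3

The best approximation g ∈ W is the orthogonal projection of f onto W. Writing g = a_0 + a_1 x + a_2 x^2, the coefficients solve the normal equations G · a = b where
  G_{ij} = <φ_i, φ_j> and b_i = <f, φ_i>, with φ_0 = 1, φ_1 = x, φ_2 = x^2.
G =
  [2, 0, 2/3]
  [0, 2/3, 0]
  [2/3, 0, 2/5],
b = (-14/3, 32/15, -6/5).
Solving gives a_0 = -3, a_1 = 16/5, a_2 = 2, so
  g(x) = 2*x^2 + 16*x/5 - 3.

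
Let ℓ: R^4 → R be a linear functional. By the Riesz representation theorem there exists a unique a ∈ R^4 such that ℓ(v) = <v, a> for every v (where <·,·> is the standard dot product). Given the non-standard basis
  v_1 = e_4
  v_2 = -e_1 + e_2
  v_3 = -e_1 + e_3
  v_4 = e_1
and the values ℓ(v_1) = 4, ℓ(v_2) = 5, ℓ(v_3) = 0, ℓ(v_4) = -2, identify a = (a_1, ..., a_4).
a = (-2, 3, -2, 4)

Write a = (a_1, ..., a_4) in the standard basis. For each basis vector v_i, ℓ(v_i) = <v_i, a> is a linear equation in the a_j's. Collect the n equations into a matrix system V a = ℓ, where row i of V is v_i (expressed in the standard basis). Since V is invertible (lower-triangular with 1s on the diagonal, up to permutation), solve by back-substitution:
  V =
[[0, 0, 0, 1],
 [-1, 1, 0, 0],
 [-1, 0, 1, 0],
 [1, 0, 0, 0]]
  V a = (4, 5, 0, -2)
Solving gives a = (-2, 3, -2, 4).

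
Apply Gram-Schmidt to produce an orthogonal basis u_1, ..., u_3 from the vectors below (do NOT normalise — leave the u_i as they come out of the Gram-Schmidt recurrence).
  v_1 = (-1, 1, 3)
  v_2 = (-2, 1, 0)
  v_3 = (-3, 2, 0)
Orthogonal basis:
  u_1 = (-1, 1, 3)
  u_2 = (-19/11, 8/11, -9/11)
  u_3 = (9/46, 9/23, -3/46)

Apply the Gram-Schmidt recurrence
  u_1 = v_1
  u_i = v_i − Σ_{j<i} ((v_i · u_j) / (u_j · u_j)) · u_j.

Step by step this gives:
  u_1 = (-1, 1, 3)
  u_2 = (-19/11, 8/11, -9/11)
  u_3 = (9/46, 9/23, -3/46)

Orthogonality check:
  u_2 · u_1 = 0 (should be 0)
  u_3 · u_1 = 0 (should be 0)
  u_3 · u_2 = 0 (should be 0)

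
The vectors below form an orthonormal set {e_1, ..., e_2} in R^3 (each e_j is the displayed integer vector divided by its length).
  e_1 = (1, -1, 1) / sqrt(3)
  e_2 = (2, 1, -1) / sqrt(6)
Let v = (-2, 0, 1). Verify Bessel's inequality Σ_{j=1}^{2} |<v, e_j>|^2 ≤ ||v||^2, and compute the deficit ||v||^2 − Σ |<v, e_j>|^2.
Σ |<v, e_j>|^2 = 9/2; ||v||^2 = 5; deficit = 1/2

Write each e_j = u_j / sqrt(<u_j, u_j>) where u_j is the displayed integer vector. Then <v, e_j> = <v, u_j> / sqrt(<u_j, u_j>), so |<v, e_j>|^2 = <v, u_j>^2 / <u_j, u_j>.
Coefficients: <v, e_1> = -1/sqrt(3), <v, e_2> = -5/sqrt(6).
Square and sum: Σ |<v, e_j>|^2 = 9/2.
Compute ||v||^2 = v·v = 5.
Deficit = 5 − 9/2 = 1/2 ≥ 0, confirming Bessel's inequality. (The deficit equals ||v − Σ <v,e_j> e_j||^2, the squared distance from v to span{e_j}.)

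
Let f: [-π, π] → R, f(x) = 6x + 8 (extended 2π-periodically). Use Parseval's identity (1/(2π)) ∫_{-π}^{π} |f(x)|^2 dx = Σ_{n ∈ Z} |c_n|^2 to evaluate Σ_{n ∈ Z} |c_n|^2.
Σ |c_n|^2 = 12π^2 + 64

Expand and integrate term by term over [-π, π]:
  ∫ (6x)^2 dx = 36·(2π^3/3); ∫ 2·6·(8)·x dx = 0 (odd integrand); ∫ 8^2 dx = 64·2π.
So (1/(2π)) ∫_{-π}^{π} (6x + 8)^2 dx = 36π^2/3 + 64 = 12π^2 + 64.
Parseval ⇒ Σ |c_n|^2 = 12π^2 + 64.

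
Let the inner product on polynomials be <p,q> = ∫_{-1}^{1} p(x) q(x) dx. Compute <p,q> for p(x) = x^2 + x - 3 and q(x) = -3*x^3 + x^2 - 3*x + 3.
<p,q> = -104/5

Expand the product: p(x)·q(x) = -3*x^5 - 2*x^4 + 7*x^3 - 3*x^2 + 12*x - 9.
∫_{-1}^{1} of each monomial x^k gives [2/(k+1) if k even, 0 if k odd]. Integrating term-by-term (or equivalently evaluating the antiderivative F(x) = -x^6/2 - 2*x^5/5 + 7*x^4/4 - x^3 + 6*x^2 - 9*x at the endpoints):
  F(1) − F(−1) = -63/20 − (353/20) = -104/5.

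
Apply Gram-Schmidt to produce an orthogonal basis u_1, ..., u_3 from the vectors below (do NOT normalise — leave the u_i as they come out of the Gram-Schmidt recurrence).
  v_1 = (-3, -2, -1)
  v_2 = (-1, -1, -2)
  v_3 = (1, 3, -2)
Orthogonal basis:
  u_1 = (-3, -2, -1)
  u_2 = (1/2, 0, -3/2)
  u_3 = (-6/5, 2, -2/5)

Apply the Gram-Schmidt recurrence
  u_1 = v_1
  u_i = v_i − Σ_{j<i} ((v_i · u_j) / (u_j · u_j)) · u_j.

Step by step this gives:
  u_1 = (-3, -2, -1)
  u_2 = (1/2, 0, -3/2)
  u_3 = (-6/5, 2, -2/5)

Orthogonality check:
  u_2 · u_1 = 0 (should be 0)
  u_3 · u_1 = 0 (should be 0)
  u_3 · u_2 = 0 (should be 0)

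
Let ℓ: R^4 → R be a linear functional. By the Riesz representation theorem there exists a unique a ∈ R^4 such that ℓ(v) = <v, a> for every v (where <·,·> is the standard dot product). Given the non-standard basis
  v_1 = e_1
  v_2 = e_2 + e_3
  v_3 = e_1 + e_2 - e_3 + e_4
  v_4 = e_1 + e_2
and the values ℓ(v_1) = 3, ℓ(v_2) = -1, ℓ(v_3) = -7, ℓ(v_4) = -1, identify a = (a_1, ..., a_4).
a = (3, -4, 3, -3)

Write a = (a_1, ..., a_4) in the standard basis. For each basis vector v_i, ℓ(v_i) = <v_i, a> is a linear equation in the a_j's. Collect the n equations into a matrix system V a = ℓ, where row i of V is v_i (expressed in the standard basis). Since V is invertible (lower-triangular with 1s on the diagonal, up to permutation), solve by back-substitution:
  V =
[[1, 0, 0, 0],
 [0, 1, 1, 0],
 [1, 1, -1, 1],
 [1, 1, 0, 0]]
  V a = (3, -1, -7, -1)
Solving gives a = (3, -4, 3, -3).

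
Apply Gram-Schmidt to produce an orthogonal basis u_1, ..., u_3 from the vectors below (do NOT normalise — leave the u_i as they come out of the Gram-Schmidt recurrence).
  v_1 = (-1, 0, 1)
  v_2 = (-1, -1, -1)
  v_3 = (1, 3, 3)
Orthogonal basis:
  u_1 = (-1, 0, 1)
  u_2 = (-1, -1, -1)
  u_3 = (-1/3, 2/3, -1/3)

Apply the Gram-Schmidt recurrence
  u_1 = v_1
  u_i = v_i − Σ_{j<i} ((v_i · u_j) / (u_j · u_j)) · u_j.

Step by step this gives:
  u_1 = (-1, 0, 1)
  u_2 = (-1, -1, -1)
  u_3 = (-1/3, 2/3, -1/3)

Orthogonality check:
  u_2 · u_1 = 0 (should be 0)
  u_3 · u_1 = 0 (should be 0)
  u_3 · u_2 = 0 (should be 0)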